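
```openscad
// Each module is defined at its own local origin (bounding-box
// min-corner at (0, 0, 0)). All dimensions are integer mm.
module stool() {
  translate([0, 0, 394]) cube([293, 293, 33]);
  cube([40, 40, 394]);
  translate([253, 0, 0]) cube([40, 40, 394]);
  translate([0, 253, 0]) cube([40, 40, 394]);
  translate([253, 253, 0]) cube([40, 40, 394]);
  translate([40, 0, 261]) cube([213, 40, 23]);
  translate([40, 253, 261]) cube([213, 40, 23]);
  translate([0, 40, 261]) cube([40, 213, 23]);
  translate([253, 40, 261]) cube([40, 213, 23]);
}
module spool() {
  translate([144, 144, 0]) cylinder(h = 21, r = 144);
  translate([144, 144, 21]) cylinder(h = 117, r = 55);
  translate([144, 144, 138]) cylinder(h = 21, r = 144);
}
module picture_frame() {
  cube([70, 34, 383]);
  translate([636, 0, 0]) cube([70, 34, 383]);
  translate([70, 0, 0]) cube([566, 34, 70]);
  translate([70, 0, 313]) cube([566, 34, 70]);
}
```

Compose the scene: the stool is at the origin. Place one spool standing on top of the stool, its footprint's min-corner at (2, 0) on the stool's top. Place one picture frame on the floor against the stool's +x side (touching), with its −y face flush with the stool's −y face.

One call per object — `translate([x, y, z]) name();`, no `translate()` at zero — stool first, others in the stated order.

stool();
translate([2, 0, 427]) spool();
translate([293, 0, 0]) picture_frame();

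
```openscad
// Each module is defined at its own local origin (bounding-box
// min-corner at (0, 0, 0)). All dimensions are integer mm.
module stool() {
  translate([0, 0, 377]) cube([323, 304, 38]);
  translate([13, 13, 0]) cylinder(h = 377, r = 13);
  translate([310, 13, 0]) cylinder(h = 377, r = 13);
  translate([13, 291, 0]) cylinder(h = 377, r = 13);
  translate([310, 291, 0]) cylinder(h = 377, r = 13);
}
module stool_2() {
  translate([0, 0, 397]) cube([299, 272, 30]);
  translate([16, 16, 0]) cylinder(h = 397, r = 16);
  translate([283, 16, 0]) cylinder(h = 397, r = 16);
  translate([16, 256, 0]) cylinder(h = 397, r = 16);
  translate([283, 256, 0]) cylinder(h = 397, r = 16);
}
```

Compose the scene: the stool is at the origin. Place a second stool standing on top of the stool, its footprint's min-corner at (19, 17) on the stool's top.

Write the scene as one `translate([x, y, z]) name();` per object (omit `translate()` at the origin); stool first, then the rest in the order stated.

stool();
translate([19, 17, 415]) stool_2();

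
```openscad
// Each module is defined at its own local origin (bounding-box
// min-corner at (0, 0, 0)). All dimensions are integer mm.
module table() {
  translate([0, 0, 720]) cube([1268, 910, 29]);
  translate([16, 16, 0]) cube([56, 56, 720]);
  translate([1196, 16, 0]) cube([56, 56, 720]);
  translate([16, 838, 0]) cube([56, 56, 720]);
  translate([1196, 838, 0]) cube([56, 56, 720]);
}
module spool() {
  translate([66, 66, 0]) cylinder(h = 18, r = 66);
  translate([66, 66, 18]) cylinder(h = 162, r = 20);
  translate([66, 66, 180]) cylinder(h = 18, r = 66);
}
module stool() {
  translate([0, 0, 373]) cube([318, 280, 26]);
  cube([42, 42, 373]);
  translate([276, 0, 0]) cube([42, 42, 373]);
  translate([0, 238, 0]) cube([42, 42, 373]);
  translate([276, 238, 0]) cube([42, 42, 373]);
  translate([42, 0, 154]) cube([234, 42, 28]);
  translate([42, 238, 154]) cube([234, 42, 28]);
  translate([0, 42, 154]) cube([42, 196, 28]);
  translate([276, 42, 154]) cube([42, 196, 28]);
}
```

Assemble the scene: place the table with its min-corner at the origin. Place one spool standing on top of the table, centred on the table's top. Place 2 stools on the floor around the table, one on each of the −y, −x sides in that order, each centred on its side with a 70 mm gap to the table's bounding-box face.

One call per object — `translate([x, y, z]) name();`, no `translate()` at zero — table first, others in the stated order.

table();
translate([568, 389, 749]) spool();
translate([475, -350, 0]) stool();
translate([-388, 315, 0]) stool();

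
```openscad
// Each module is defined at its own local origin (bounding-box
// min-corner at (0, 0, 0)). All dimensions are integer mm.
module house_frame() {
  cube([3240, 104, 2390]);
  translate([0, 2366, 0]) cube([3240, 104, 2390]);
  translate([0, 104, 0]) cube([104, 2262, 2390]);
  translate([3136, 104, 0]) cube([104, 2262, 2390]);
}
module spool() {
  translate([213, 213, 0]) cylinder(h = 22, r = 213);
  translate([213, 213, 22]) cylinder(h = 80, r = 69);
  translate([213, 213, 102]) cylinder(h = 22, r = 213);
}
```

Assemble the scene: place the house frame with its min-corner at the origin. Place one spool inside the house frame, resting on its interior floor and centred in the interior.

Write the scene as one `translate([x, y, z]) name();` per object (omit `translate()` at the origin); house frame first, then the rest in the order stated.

house_frame();
translate([1407, 1022, 0]) spool();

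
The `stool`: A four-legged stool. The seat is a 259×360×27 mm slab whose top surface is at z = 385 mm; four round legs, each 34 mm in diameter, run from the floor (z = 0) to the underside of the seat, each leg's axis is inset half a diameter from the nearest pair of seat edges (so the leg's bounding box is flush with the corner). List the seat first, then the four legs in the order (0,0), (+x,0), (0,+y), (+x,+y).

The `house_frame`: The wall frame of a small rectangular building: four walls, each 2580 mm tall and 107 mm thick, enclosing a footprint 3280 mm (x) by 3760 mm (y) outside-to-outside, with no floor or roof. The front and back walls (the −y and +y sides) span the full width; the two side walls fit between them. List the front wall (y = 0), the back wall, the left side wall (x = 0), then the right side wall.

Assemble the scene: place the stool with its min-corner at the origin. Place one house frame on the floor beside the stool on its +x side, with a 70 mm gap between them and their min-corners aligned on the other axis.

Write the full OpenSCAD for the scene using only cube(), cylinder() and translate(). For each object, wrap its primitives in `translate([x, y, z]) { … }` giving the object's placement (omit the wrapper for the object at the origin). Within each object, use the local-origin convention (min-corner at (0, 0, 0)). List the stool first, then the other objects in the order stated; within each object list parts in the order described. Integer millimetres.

translate([0, 0, 358]) cube([259, 360, 27]);
translate([17, 17, 0]) cylinder(h = 358, r = 17);
translate([242, 17, 0]) cylinder(h = 358, r = 17);
translate([17, 343, 0]) cylinder(h = 358, r = 17);
translate([242, 343, 0]) cylinder(h = 358, r = 17);
translate([329, 0, 0]) {
  cube([3280, 107, 2580]);
  translate([0, 3653, 0]) cube([3280, 107, 2580]);
  translate([0, 107, 0]) cube([107, 3546, 2580]);
  translate([3173, 107, 0]) cube([107, 3546, 2580]);
}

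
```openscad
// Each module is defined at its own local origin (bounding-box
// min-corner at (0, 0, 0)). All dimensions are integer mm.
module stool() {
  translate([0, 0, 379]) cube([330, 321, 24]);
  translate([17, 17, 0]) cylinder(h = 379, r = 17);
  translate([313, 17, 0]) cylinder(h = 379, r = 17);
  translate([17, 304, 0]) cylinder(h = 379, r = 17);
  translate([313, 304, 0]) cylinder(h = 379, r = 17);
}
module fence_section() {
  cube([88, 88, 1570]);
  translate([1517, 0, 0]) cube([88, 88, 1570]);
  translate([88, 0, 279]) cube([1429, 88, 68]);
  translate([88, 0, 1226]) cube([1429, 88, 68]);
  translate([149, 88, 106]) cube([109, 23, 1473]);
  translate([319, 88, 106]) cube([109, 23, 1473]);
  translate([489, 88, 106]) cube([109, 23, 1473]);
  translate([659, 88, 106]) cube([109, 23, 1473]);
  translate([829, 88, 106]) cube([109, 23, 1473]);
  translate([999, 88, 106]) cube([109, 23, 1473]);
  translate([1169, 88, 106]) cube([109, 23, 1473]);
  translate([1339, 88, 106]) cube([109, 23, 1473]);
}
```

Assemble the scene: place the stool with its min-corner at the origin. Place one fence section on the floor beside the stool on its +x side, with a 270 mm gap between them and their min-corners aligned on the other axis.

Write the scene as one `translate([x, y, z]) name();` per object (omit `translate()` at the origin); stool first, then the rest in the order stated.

stool();
translate([600, 0, 0]) fence_section();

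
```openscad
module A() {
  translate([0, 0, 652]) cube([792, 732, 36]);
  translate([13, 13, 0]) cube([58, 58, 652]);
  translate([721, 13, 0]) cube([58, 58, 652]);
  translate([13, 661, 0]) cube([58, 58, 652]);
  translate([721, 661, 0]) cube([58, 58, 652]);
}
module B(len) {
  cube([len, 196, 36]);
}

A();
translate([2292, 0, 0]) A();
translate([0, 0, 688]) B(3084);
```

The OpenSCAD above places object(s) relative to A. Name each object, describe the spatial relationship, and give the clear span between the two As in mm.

Second table starts at x = 2292; first ends at x = 792; clear span = 2292 − 792 = 1500 mm.

A is a table. B is a beam. A beam spans the tops of two tables. The clear span between the two tables is 1500 mm.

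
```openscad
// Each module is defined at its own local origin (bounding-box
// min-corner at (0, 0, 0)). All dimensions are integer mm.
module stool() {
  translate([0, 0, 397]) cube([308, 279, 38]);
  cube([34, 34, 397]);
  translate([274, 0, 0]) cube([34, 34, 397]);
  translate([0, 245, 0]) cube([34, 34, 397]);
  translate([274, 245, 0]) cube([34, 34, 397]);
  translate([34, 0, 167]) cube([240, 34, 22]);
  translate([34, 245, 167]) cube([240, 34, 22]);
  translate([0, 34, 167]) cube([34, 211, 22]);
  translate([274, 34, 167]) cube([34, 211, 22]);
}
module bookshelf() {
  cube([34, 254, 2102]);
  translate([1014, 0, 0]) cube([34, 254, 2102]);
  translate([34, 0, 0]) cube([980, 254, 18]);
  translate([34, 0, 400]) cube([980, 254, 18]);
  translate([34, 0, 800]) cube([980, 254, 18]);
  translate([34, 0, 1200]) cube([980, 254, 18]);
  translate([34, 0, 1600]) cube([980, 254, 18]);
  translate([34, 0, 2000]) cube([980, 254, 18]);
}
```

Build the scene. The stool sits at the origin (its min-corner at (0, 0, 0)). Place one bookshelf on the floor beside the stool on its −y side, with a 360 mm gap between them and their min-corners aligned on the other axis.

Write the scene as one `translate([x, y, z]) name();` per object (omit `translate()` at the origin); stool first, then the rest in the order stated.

stool();
translate([0, -614, 0]) bookshelf();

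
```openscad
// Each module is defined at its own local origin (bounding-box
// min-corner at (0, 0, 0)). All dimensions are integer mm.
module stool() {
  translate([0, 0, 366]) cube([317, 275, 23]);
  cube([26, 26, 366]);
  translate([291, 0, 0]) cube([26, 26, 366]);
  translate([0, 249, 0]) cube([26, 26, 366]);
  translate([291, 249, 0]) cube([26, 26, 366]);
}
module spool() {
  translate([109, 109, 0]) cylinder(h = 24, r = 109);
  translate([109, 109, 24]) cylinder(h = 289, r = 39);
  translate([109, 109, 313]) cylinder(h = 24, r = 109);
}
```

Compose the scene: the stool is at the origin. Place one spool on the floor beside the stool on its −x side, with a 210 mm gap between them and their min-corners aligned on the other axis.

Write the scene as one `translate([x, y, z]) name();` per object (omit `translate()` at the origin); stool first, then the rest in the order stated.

stool();
translate([-428, 0, 0]) spool();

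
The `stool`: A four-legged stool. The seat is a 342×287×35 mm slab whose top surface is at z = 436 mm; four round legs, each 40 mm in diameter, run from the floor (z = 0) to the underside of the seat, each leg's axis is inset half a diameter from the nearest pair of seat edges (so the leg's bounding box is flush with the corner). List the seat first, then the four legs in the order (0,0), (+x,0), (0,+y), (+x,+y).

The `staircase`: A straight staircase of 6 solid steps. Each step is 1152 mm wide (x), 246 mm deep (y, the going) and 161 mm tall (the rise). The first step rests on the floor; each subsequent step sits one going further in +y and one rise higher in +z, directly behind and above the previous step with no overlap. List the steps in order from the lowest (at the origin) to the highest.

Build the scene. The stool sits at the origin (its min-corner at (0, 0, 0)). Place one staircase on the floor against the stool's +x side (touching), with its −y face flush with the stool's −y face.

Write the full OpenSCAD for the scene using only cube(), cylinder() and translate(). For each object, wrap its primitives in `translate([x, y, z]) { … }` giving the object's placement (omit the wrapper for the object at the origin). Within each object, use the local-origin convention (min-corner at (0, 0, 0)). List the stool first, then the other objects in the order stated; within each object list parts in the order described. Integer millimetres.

translate([0, 0, 401]) cube([342, 287, 35]);
translate([20, 20, 0]) cylinder(h = 401, r = 20);
translate([322, 20, 0]) cylinder(h = 401, r = 20);
translate([20, 267, 0]) cylinder(h = 401, r = 20);
translate([322, 267, 0]) cylinder(h = 401, r = 20);
translate([342, 0, 0]) {
  cube([1152, 246, 161]);
  translate([0, 246, 161]) cube([1152, 246, 161]);
  translate([0, 492, 322]) cube([1152, 246, 161]);
  translate([0, 738, 483]) cube([1152, 246, 161]);
  translate([0, 984, 644]) cube([1152, 246, 161]);
  translate([0, 1230, 805]) cube([1152, 246, 161]);
}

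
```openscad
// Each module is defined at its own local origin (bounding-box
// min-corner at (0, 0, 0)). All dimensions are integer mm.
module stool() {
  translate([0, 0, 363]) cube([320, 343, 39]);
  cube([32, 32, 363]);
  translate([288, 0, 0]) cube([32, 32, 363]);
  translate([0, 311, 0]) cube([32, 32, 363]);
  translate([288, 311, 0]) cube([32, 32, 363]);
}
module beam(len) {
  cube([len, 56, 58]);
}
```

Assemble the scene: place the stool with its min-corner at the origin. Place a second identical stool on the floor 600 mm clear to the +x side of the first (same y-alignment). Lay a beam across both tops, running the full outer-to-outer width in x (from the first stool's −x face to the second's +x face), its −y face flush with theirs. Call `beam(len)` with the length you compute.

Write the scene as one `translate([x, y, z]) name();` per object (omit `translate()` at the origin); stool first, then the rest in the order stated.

stool();
translate([920, 0, 0]) stool();
translate([0, 0, 402]) beam(1240);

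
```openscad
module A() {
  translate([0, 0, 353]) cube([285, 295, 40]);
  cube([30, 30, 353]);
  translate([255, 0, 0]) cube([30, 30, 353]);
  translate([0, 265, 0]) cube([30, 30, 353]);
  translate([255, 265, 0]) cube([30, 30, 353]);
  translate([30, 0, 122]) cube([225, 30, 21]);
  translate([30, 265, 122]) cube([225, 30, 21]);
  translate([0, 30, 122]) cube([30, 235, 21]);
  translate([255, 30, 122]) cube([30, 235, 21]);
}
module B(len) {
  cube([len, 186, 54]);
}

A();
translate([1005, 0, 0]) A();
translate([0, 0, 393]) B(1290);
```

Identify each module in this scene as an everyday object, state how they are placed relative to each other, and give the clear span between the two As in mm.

A is a stool. B is a beam. A beam spans the tops of two stools. The clear span between the two stools is 720 mm.

Second stool starts at x = 1005; first ends at x = 285; clear span = 1005 − 285 = 720 mm.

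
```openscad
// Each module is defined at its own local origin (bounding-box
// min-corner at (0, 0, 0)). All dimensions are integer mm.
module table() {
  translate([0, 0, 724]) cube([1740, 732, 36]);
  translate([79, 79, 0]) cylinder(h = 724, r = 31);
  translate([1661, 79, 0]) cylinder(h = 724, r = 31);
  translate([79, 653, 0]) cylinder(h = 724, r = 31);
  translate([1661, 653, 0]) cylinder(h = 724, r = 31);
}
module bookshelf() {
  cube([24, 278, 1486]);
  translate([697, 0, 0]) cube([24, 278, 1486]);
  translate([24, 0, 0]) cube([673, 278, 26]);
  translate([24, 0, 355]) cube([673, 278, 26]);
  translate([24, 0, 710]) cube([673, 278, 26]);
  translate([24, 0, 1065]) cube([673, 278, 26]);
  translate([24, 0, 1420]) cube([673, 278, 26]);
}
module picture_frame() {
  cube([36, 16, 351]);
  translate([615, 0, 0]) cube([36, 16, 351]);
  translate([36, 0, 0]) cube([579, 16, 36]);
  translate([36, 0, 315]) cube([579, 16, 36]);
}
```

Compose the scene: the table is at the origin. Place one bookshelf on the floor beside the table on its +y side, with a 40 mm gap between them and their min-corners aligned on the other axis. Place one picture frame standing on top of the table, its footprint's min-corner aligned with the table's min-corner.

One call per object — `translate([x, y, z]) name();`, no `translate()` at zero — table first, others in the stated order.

table();
translate([0, 772, 0]) bookshelf();
translate([0, 0, 760]) picture_frame();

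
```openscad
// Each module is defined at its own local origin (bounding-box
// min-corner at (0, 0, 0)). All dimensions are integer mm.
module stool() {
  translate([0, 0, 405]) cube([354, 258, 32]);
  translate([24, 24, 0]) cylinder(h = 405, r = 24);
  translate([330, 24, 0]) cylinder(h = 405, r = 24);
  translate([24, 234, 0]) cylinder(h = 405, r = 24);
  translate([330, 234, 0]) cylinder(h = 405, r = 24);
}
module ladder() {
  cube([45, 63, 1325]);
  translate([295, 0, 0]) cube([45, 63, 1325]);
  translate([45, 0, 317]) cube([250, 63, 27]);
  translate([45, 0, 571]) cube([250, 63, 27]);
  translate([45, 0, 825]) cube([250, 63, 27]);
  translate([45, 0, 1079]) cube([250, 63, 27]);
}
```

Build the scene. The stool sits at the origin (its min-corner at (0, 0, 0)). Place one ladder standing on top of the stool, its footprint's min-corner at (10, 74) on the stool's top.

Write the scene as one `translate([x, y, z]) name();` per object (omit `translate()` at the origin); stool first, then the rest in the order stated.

stool();
translate([10, 74, 437]) ladder();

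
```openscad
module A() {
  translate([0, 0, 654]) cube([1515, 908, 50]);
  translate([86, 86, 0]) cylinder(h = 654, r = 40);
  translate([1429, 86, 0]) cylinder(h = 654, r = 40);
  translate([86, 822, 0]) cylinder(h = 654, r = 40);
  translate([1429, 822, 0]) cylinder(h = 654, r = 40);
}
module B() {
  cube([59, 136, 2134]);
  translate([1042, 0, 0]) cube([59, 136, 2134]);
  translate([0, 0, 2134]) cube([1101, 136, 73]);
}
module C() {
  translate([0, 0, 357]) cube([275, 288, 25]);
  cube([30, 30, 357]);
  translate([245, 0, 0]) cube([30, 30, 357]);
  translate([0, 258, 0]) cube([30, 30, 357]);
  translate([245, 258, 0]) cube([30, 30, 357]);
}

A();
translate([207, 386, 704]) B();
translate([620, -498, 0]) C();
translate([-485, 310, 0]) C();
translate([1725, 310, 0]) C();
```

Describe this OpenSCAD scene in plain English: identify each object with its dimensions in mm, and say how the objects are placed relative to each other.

A is a table: top 1515 mm (x) × 908 mm (y), 50 mm thick, upper face at z = 704 mm, on four round legs of 80 mm diameter, each leg's bounding box inset 46 mm from the nearest pair of top edges, running from z = 0 to the bottom of the top.

B is a rectangular door frame: two vertical jambs of 59×136 mm section, 2134 mm tall, with a clear opening 983 mm wide between their inner faces. A header 73 mm tall and 136 mm deep lies on top of the jambs and spans the full outside width.

C is a simple wooden stool: a rectangular seat 275 mm (x) by 288 mm (y), 25 mm thick, top face at z = 382 mm, on four square legs, each 30×30 mm in cross-section. The legs rest on z = 0, each flush with a corner of the seat.

The door frame is on top of the table, centred. Three stools sit around the table at the −y, −x, +x sides.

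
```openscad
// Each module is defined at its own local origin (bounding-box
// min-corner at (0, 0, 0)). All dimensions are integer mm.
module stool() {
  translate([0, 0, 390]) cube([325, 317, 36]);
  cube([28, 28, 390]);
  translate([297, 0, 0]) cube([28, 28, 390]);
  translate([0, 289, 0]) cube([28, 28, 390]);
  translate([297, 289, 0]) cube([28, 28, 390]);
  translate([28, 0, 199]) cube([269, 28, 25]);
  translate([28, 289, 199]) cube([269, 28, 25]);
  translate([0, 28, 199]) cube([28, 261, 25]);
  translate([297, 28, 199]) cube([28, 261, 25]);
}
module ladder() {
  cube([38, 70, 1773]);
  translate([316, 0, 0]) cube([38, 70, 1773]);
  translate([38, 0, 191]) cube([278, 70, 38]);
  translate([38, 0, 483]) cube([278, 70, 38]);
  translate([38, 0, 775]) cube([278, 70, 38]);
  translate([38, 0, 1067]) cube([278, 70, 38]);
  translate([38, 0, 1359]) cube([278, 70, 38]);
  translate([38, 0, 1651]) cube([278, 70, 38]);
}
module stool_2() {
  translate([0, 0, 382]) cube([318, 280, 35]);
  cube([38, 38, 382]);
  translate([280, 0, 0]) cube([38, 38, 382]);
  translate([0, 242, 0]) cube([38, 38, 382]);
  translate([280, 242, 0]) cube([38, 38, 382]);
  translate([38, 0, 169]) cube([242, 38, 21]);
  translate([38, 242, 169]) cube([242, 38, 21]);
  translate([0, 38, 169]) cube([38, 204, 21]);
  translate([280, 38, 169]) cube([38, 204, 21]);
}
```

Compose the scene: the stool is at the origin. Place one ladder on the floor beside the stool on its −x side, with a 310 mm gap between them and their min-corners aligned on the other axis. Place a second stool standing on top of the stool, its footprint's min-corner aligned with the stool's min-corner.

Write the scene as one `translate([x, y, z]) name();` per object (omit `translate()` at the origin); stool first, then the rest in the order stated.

stool();
translate([-664, 0, 0]) ladder();
translate([0, 0, 426]) stool_2();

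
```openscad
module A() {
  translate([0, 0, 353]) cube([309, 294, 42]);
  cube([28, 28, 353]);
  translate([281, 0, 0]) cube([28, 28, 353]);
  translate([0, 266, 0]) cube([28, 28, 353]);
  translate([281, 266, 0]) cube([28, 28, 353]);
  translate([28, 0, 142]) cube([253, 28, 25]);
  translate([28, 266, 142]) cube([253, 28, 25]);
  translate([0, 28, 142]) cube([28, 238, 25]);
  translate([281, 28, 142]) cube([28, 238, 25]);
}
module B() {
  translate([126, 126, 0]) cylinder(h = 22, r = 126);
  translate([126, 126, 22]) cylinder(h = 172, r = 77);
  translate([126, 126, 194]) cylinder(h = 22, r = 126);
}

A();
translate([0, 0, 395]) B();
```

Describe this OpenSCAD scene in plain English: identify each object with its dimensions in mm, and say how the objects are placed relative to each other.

A is a four-legged stool. The seat is 309×294 mm, 42 mm thick, top at z = 395 mm. It stands on four square legs, each 28×28 mm in cross-section, from z = 0 to the seat underside, each flush with a corner of the seat. Four stretchers, 28 mm wide and 25 mm tall, connect adjacent legs with their undersides at z = 142 mm, each running between the inner faces of the legs it joins and aligned with the legs' outer faces on the other axis.

B is a spool: two coaxial disc flanges of radius 126 mm and thickness 22 mm, joined by a core cylinder of radius 77 mm and height 172 mm. The lower flange rests on z = 0 and the three cylinders share a vertical axis.

The spool is on top of the stool.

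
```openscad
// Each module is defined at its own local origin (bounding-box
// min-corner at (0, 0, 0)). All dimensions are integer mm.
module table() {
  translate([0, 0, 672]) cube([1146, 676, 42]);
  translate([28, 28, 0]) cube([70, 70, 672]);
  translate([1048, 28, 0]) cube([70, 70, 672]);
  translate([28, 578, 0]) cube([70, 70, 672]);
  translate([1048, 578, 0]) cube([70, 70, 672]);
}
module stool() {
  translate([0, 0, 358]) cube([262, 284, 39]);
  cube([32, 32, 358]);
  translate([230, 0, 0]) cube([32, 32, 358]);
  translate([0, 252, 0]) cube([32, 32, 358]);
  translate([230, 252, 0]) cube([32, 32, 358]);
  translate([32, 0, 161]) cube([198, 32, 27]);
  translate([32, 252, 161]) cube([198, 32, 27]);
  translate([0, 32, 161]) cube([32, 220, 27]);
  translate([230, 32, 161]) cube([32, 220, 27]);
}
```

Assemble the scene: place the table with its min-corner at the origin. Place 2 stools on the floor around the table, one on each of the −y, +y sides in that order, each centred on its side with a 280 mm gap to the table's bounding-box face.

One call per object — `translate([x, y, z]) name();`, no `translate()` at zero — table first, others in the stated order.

table();
translate([442, -564, 0]) stool();
translate([442, 956, 0]) stool();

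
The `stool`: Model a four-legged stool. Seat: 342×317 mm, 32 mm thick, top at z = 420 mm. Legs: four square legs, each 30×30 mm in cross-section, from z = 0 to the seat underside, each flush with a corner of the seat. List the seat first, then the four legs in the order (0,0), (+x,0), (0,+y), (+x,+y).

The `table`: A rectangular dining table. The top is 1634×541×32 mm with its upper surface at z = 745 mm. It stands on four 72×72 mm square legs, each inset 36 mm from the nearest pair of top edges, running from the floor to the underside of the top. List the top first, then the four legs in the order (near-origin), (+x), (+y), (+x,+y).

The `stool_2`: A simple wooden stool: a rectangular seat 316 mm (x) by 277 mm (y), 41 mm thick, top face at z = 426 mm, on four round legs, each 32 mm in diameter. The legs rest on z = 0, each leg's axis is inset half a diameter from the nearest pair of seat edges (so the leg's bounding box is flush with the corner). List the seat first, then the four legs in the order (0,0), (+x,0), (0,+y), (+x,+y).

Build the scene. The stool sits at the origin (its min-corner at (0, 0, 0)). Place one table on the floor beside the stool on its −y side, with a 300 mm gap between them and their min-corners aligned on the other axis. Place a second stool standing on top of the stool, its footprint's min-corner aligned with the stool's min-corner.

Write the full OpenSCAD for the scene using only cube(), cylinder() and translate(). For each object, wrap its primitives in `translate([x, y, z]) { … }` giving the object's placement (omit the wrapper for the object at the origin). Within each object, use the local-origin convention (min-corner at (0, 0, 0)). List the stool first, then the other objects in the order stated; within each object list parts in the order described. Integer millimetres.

translate([0, 0, 388]) cube([342, 317, 32]);
cube([30, 30, 388]);
translate([312, 0, 0]) cube([30, 30, 388]);
translate([0, 287, 0]) cube([30, 30, 388]);
translate([312, 287, 0]) cube([30, 30, 388]);
translate([0, -841, 0]) {
  translate([0, 0, 713]) cube([1634, 541, 32]);
  translate([36, 36, 0]) cube([72, 72, 713]);
  translate([1526, 36, 0]) cube([72, 72, 713]);
  translate([36, 433, 0]) cube([72, 72, 713]);
  translate([1526, 433, 0]) cube([72, 72, 713]);
}
translate([0, 0, 420]) {
  translate([0, 0, 385]) cube([316, 277, 41]);
  translate([16, 16, 0]) cylinder(h = 385, r = 16);
  translate([300, 16, 0]) cylinder(h = 385, r = 16);
  translate([16, 261, 0]) cylinder(h = 385, r = 16);
  translate([300, 261, 0]) cylinder(h = 385, r = 16);
}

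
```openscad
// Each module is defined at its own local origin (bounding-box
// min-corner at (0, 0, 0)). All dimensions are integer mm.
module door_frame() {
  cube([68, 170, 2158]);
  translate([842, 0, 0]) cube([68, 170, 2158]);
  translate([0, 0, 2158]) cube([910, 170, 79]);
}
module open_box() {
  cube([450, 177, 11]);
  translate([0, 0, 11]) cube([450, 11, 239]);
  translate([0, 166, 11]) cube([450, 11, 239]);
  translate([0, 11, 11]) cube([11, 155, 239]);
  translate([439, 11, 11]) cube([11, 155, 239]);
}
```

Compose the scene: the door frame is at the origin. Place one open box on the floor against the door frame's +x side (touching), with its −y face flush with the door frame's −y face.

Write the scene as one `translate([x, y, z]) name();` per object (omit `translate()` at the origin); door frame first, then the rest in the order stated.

door_frame();
translate([910, 0, 0]) open_box();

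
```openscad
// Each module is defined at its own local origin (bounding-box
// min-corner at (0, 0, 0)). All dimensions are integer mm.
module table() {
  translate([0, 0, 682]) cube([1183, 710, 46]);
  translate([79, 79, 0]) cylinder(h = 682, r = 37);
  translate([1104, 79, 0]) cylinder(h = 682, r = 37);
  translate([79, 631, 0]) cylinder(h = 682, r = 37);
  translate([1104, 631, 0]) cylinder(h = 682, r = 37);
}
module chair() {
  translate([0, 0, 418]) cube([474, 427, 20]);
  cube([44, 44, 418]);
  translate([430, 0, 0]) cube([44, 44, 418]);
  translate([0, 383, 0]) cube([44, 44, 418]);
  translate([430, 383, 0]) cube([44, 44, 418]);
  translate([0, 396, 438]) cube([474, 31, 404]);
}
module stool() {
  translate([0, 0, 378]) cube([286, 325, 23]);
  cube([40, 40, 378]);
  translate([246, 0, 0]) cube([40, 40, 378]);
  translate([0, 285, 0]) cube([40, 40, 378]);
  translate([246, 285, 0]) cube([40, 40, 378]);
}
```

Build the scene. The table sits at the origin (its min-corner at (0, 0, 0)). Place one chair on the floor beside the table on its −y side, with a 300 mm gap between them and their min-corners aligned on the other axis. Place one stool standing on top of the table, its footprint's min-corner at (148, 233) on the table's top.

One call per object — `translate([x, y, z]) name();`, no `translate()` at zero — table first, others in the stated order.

table();
translate([0, -727, 0]) chair();
translate([148, 233, 728]) stool();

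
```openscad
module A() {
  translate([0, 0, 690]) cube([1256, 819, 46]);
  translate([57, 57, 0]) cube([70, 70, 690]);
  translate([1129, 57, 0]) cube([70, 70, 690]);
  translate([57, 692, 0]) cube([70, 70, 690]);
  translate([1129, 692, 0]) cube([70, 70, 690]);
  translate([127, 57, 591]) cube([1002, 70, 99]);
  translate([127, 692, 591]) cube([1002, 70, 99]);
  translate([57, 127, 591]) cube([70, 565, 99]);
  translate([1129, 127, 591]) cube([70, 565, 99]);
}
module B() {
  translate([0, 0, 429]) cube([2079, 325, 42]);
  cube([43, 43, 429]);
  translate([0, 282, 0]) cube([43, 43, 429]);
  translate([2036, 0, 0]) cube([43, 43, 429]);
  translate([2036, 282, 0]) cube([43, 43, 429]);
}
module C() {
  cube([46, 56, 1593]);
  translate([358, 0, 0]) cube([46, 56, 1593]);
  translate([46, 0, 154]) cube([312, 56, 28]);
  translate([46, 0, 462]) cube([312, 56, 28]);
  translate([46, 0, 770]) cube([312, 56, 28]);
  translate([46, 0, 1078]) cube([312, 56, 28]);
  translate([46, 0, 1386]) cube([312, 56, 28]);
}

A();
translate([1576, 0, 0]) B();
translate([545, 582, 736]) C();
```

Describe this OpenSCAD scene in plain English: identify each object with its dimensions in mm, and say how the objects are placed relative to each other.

A is a rectangular dining table. The top is 1256×819×46 mm with its upper surface at z = 736 mm. It stands on four 70×70 mm square legs, each inset 57 mm from the nearest pair of top edges, running from the floor to the underside of the top. Four apron rails, 70 mm thick and 99 mm tall, run between adjacent legs with their top edges flush with the underside of the top and their outer faces flush with the legs' outer faces.

B is a long wooden bench with a 2079 mm (x) × 325 mm (y) seat, 42 mm thick, its top surface 471 mm above the floor. Four 43 mm square legs at the seat corners, flush with the edges, run from z = 0 to the seat underside.

C is a wooden ladder with two side rails of 46×56 mm section and 1593 mm height, set 404 mm apart overall. Between them run 5 rectangular rungs (56 mm deep, 28 mm thick), front faces flush with the rails' −y face. The bottom of the first rung is 154 mm above the floor and each subsequent rung is 308 mm higher than the one below.

The bench is on the floor beside the table on its +x side. The ladder is on top of the table.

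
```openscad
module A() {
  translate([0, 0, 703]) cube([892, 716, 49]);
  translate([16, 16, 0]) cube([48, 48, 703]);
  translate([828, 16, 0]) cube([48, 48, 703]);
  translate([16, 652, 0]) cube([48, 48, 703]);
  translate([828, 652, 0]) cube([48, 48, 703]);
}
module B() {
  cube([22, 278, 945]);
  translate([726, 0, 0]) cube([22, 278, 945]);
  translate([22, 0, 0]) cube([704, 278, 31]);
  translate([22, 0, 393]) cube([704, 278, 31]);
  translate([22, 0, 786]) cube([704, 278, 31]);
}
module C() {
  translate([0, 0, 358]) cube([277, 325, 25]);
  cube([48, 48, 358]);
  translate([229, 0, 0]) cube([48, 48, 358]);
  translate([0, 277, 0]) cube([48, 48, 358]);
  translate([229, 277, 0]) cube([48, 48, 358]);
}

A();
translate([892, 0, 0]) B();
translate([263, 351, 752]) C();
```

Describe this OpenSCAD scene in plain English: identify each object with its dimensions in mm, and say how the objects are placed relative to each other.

A is a rectangular dining table. The top is 892×716×49 mm with its upper surface at z = 752 mm. It stands on four 48×48 mm square legs, each inset 16 mm from the nearest pair of top edges, running from the floor to the underside of the top.

B is an open bookshelf. Two side panels, each 22 mm thick, 278 mm deep and 945 mm tall, stand 748 mm apart (outside-to-outside). Between them sit 3 shelves, each 31 mm thick and 278 mm deep, spanning the full gap between the sides. The bottom shelf rests on the floor (its underside at z = 0) and the clear gap between one shelf's top and the next shelf's underside is 362 mm.

C is a four-legged stool. The seat is a 277×325×25 mm slab whose top surface is at z = 383 mm; four square legs, each 48×48 mm in cross-section, run from the floor (z = 0) to the underside of the seat, each flush with a corner of the seat.

The bookshelf is against the table's +x side, with their −y faces flush. The stool is on top of the table.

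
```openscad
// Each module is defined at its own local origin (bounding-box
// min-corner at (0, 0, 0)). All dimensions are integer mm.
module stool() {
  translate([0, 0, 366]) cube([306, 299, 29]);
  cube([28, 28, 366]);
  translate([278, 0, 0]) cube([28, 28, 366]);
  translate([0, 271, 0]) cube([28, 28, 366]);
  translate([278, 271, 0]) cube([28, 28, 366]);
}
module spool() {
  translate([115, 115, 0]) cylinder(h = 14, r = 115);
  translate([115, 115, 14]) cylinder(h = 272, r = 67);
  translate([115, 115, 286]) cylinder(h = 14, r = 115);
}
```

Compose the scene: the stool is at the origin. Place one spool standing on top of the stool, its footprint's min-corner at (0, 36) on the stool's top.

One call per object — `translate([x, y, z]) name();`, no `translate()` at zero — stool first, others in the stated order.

stool();
translate([0, 36, 395]) spool();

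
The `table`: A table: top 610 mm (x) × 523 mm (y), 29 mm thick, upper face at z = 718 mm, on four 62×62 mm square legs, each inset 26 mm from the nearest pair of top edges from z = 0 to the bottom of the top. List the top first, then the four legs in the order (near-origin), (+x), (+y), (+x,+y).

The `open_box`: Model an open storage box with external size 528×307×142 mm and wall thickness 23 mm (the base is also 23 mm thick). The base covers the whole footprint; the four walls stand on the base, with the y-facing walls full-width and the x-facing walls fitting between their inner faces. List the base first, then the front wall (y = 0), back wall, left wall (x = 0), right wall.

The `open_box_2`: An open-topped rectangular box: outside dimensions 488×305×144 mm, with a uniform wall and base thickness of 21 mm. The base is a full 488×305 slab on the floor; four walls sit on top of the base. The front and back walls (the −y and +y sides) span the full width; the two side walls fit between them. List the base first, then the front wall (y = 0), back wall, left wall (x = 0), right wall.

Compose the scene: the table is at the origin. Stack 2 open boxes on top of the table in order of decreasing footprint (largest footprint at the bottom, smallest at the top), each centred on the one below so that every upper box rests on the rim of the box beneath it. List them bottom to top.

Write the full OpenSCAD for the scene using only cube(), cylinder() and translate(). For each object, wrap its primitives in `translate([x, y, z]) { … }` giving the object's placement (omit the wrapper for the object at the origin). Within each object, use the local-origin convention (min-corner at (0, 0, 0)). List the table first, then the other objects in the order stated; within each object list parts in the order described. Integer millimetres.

translate([0, 0, 689]) cube([610, 523, 29]);
translate([26, 26, 0]) cube([62, 62, 689]);
translate([522, 26, 0]) cube([62, 62, 689]);
translate([26, 435, 0]) cube([62, 62, 689]);
translate([522, 435, 0]) cube([62, 62, 689]);
translate([41, 108, 718]) {
  cube([528, 307, 23]);
  translate([0, 0, 23]) cube([528, 23, 119]);
  translate([0, 284, 23]) cube([528, 23, 119]);
  translate([0, 23, 23]) cube([23, 261, 119]);
  translate([505, 23, 23]) cube([23, 261, 119]);
}
translate([61, 109, 860]) {
  cube([488, 305, 21]);
  translate([0, 0, 21]) cube([488, 21, 123]);
  translate([0, 284, 21]) cube([488, 21, 123]);
  translate([0, 21, 21]) cube([21, 263, 123]);
  translate([467, 21, 21]) cube([21, 263, 123]);
}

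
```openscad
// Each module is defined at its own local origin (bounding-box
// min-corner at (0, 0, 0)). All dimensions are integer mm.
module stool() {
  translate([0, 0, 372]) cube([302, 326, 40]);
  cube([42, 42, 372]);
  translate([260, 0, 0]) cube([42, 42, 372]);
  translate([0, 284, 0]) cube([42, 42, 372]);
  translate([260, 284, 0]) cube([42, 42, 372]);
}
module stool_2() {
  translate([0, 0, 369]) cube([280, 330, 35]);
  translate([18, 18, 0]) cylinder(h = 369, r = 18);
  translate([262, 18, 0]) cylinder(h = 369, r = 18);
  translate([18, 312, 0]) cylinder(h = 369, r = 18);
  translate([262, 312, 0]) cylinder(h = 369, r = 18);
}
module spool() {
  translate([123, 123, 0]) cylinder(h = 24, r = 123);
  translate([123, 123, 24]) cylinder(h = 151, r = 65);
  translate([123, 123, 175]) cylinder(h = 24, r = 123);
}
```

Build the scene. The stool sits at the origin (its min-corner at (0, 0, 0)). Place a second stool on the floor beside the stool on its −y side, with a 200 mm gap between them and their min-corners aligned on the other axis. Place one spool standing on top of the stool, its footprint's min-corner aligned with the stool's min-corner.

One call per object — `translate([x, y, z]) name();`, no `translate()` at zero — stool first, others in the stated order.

stool();
translate([0, -530, 0]) stool_2();
translate([0, 0, 412]) spool();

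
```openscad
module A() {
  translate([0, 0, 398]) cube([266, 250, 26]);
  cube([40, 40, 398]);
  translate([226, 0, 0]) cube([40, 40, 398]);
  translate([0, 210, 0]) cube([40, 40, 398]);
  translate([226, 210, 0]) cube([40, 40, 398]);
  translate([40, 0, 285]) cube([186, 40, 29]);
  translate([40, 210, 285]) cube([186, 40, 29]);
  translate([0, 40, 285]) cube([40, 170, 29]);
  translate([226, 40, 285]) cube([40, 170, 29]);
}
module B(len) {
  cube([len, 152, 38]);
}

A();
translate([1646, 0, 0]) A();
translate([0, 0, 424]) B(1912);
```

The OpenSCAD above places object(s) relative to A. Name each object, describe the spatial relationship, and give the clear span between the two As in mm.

A is a stool. B is a beam. A beam spans the tops of two stools. The clear span between the two stools is 1380 mm.

Second stool starts at x = 1646; first ends at x = 266; clear span = 1646 − 266 = 1380 mm.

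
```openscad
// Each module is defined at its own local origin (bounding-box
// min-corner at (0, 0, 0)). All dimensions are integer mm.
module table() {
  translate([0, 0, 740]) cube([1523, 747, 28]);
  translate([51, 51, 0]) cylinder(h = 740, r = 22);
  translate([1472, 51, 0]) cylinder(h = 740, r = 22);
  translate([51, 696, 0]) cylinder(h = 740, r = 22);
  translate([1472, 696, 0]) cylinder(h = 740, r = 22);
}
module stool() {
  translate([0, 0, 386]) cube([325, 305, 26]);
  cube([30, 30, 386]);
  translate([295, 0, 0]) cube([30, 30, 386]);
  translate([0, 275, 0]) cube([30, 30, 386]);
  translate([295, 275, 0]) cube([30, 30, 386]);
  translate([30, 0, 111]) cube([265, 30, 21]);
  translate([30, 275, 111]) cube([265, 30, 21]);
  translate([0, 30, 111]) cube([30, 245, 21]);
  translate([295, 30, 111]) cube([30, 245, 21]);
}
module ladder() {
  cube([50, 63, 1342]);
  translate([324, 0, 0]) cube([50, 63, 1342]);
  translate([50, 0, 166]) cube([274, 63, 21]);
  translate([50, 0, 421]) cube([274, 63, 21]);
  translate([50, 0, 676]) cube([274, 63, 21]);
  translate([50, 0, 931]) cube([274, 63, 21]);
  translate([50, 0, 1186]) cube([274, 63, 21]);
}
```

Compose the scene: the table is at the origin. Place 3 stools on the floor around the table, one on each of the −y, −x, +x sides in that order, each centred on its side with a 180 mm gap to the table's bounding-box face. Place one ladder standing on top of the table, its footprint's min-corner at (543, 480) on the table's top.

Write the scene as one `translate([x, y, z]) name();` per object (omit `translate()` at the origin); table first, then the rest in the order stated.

table();
translate([599, -485, 0]) stool();
translate([-505, 221, 0]) stool();
translate([1703, 221, 0]) stool();
translate([543, 480, 768]) ladder();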